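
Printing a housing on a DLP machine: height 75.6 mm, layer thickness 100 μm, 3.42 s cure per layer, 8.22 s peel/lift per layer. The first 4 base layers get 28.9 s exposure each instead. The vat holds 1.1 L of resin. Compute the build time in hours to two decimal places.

2.47 hours

Layer count = ceil(75.6 / 0.1) = 756.
Bottom layers: 4 × (28.9 + 8.22) → 148.48 s.
Normal layers: 752 × (3.42 + 8.22) → 8753.28 s.
Sum: 148.48 + 8753.28 = 8901.76 s → 2.47 hours.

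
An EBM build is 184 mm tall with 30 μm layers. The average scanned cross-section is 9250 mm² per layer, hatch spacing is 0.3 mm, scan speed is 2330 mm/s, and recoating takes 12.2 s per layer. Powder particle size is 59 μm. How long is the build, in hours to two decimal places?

43.34 hours

Layers = ⌈184/0.03⌉ = 6134.
Hatch length per layer = 9250 / 0.3, so 30833.3 mm.
Scan time per layer: 30833.3 / 2330 → 13.2332 s.
Layer cycle = 13.2332 + 12.2 = 25.4332 s.
6134 layers × 25.4332 s/layer = 156007.2488 s, i.e. 43.34 hours.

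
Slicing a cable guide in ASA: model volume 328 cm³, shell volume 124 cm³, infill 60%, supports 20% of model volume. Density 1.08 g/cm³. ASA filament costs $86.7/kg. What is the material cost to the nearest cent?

Volume inside the shell = 328 − 124, so 204 cm³.
Deposited infill = 0.60 × 204, so 122.4 cm³.
Support: 0.20 × 328 → 65.6 cm³.
Total printed volume = 124 + 122.4 + 65.6, so 312 cm³.
Mass = 312 × 1.08, so 336.96 g.
At $86.7/kg: 336.96/1000 × 86.7 = $29.21.

$29.21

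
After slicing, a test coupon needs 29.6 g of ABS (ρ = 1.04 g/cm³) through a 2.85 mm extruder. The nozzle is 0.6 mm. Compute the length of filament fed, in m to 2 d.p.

4.46 m

Extruded volume: 29.6/1.04 = 28.4615 cm³ (28461.5 mm³).
Cross-section of 2.85 mm filament: π·(2.85/2)² = 6.3794 mm².
Length = 28461.5 / 6.3794 = 4461.47 mm = 4.46 m.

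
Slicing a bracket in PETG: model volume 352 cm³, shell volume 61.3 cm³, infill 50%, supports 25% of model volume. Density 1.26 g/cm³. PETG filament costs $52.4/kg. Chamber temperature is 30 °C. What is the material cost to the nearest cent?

Interior volume = 352 − 61.3 = 290.7 cm³.
Deposited infill: 0.50 × 290.7 → 145.35 cm³.
Support: 0.25 × 352 → 88 cm³.
Total printed volume = 61.3 + 145.35 + 88 = 294.65 cm³.
Mass = 294.65 × 1.26 = 371.259 g.
At $52.4/kg: 371.259/1000 × 52.4 = $19.45.

$19.45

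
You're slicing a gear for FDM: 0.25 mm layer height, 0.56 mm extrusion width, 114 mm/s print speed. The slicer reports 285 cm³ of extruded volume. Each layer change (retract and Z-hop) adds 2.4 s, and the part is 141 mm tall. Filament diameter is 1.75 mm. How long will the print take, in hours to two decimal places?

Extrusion cross-section: 0.25 × 0.56 → 0.14 mm².
Path length: 285000 mm³ / 0.14 mm² → 2035714.3 mm.
Print-move time = 2035714.3 / 114 = 17857.1 s.
Layers = ⌈141/0.25⌉ = 564.
Layer-change overhead: 564 × 2.4 → 1353.6 s.
Altogether 17857.1 + 1353.6 = 19210.7 s, i.e. 5.34 hours.

5.34 hours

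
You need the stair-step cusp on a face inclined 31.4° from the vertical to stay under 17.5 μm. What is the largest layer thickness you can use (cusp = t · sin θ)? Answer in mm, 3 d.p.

0.034 mm

sin(31.4°) = 0.5210; t_max = 0.0175/0.5210 = 0.034 mm.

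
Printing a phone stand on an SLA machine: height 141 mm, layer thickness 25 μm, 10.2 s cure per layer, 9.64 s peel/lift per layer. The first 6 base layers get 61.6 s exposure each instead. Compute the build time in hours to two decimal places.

Layers = ⌈141/0.025⌉ = 5640.
Bottom layers: 6 × (61.6 + 9.64) → 427.44 s.
Remaining layers = 5634 × (10.2 + 9.64) = 111778.56 s.
Total = 427.44 + 111778.56 = 112206 s = 31.17 hours.

31.17 hours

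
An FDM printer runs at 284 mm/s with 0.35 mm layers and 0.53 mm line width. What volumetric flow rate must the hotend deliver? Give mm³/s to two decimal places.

52.68

Bead cross-section: 0.35 × 0.53 → 0.1855 mm².
Volumetric flow = 284 × 0.1855 = 52.68 mm³/s.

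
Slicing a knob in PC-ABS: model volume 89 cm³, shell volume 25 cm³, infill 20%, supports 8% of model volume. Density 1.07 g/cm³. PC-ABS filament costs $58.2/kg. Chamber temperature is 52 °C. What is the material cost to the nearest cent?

Infill region: 89 − 25 → 64 cm³.
Deposited infill = 0.20 × 64, so 12.8 cm³.
Support: 0.08 × 89 → 7.12 cm³.
Total extruded: 25 + 12.8 + 7.12 → 44.92 cm³.
Mass = 44.92 × 1.07 = 48.0644 g.
At $58.2/kg: 48.0644/1000 × 58.2 = $2.80.

$2.80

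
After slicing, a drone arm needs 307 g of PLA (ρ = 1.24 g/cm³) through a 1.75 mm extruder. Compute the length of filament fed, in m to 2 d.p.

Extruded volume: 307/1.24 = 247.5806 cm³ (247580.6 mm³).
Filament cross-section = π × (1.75/2)² = 2.4053 mm².
L = V/A = 247580.6/2.4053 = 102931.28 mm → 102.93 m.

102.93 m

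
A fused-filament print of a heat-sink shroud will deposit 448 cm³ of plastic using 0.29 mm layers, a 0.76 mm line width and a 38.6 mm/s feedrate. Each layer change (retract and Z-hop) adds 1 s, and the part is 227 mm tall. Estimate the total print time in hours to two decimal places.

Bead cross-section = 0.29 × 0.76, so 0.2204 mm².
Toolpath length = 448 cm³ / 0.2204 mm² = 448000 / 0.2204 = 2032667.9 mm.
Time extruding = 2032667.9 / 38.6 = 52659.8 s.
Layers = ⌈227/0.29⌉ = 783.
Non-print overhead: 783 × 1 → 783 s.
Altogether 52659.8 + 783 = 53442.8 s, i.e. 14.85 hours.

14.85 hours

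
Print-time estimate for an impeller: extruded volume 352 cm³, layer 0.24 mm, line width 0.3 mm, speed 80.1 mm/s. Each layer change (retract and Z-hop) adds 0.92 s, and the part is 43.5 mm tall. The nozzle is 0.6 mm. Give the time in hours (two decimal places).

Line area = 0.24 × 0.3, so 0.072 mm².
Toolpath length = 352 cm³ / 0.072 mm² = 352000 / 0.072 = 4888888.9 mm.
Time extruding = 4888888.9 / 80.1 = 61034.8 s.
Layers = ⌈43.5/0.24⌉ = 182.
Non-print overhead = 182 × 0.92 = 167.44 s.
Altogether 61034.8 + 167.44 = 61202.24 s, i.e. 17.00 hours.

17.00 hours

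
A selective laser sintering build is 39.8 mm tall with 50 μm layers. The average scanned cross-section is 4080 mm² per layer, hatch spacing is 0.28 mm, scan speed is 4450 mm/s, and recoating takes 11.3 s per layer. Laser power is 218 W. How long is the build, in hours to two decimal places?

Number of layers: 39.8 / 0.05 → 796 (rounded up).
Scan path per layer: 4080 / 0.28 → 14571.4 mm.
Per-layer scan time = 14571.4 / 4450 = 3.2745 s.
Layer cycle = 3.2745 + 11.3 = 14.5745 s.
796 layers × 14.5745 s/layer = 11601.302 s, i.e. 3.22 hours.

3.22 hours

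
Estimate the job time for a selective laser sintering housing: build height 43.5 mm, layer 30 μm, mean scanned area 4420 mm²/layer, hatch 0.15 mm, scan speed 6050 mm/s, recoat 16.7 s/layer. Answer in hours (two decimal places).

Layers = ⌈43.5/0.03⌉ = 1450.
Hatch length per layer: 4420 / 0.15 → 29466.7 mm.
Laser time per layer = 29466.7 / 6050, so 4.8705 s.
Layer cycle: 4.8705 + 16.7 → 21.5705 s.
Build time = 1450 × 21.5705 = 31277.225 s = 8.69 hours.

8.69 hours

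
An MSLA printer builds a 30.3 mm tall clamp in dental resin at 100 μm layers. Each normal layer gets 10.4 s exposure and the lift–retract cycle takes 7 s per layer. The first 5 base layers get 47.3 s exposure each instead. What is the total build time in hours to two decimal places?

Number of layers: 30.3 / 0.1 → 303 (rounded up).
Bottom layers = 5 × (47.3 + 7) = 271.5 s.
Regular layers = 298 × (10.4 + 7) = 5185.2 s.
Total = 271.5 + 5185.2 = 5456.7 s = 1.52 hours.

1.52 hours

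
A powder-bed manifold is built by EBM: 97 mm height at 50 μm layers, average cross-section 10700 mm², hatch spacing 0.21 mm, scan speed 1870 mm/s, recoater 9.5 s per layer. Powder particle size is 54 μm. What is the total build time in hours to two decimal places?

Layer count = ceil(97 / 0.05) = 1940.
Scan path per layer: 10700 / 0.21 → 50952.4 mm.
Beam time per layer: 50952.4 / 1870 → 27.2473 s.
Time per layer = 27.2473 + 9.5 = 36.7473 s.
Build time = 1940 × 36.7473 = 71289.762 s = 19.80 hours.

19.80 hours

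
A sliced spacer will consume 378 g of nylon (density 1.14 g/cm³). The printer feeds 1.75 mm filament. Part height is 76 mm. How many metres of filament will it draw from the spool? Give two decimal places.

137.85 m

Extruded volume: 378/1.14 = 331.5789 cm³ (331578.9 mm³).
A = π r² = π × 0.875² = 2.4053 mm².
L = V/A = 331578.9/2.4053 = 137853.45 mm → 137.85 m.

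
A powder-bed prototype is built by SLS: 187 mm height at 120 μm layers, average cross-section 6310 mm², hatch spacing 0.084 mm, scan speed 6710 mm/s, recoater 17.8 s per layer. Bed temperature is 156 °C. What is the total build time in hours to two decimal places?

12.56 hours

Layer count = ceil(187 / 0.12) = 1559.
Hatch length per layer = 6310 / 0.084, so 75119 mm.
Per-layer scan time: 75119 / 6710 → 11.1951 s.
Per-layer time: 11.1951 + 17.8 → 28.9951 s.
Total: 1559 × 28.9951 s = 45203.3609 s → 12.56 hours.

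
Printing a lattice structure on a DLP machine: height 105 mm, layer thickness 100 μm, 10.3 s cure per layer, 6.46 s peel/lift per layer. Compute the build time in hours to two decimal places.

Layers = ⌈105/0.1⌉ = 1050.
Cycle time = 10.3 + 6.46 = 16.76 s.
Build time: 1050 × 16.76 s = 17598 s, i.e. 4.89 hours.

4.89 hours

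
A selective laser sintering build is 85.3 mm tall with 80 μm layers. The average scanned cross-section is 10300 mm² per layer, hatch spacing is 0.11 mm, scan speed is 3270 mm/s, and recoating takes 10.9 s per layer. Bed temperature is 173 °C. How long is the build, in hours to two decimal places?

11.72 hours

Number of layers: 85.3 / 0.08 → 1067 (rounded up).
Scan path per layer = 10300 / 0.11, so 93636.4 mm.
Laser time per layer = 93636.4 / 3270, so 28.635 s.
Time per layer: 28.635 + 10.9 → 39.535 s.
1067 layers × 39.535 s/layer = 42183.845 s, i.e. 11.72 hours.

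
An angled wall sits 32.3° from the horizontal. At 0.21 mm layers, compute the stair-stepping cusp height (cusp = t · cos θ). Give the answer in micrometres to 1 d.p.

177.5 μm

h_c = t·cos θ = 0.21 × 0.8453 = 0.177513 mm (177.5 μm).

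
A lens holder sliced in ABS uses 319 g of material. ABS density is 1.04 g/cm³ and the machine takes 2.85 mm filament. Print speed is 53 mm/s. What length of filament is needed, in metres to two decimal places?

Volume = 319 g / 1.04 g·cm⁻³ = 306.7308 cm³ = 306730.8 mm³.
Cross-section of 2.85 mm filament: π·(2.85/2)² = 6.3794 mm².
L = V/A = 306730.8/6.3794 = 48081.45 mm → 48.08 m.

48.08 m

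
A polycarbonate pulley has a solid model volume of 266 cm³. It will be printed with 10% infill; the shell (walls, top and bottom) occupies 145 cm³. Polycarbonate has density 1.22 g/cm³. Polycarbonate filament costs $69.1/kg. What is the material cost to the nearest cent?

Infill region: 266 − 145 → 121 cm³.
Deposited infill = 0.10 × 121 = 12.1 cm³.
Deposited volume = 145 + 12.1, so 157.1 cm³.
Mass = 157.1 × 1.22 = 191.662 g.
At $69.1/kg: 191.662/1000 × 69.1 = $13.24.

$13.24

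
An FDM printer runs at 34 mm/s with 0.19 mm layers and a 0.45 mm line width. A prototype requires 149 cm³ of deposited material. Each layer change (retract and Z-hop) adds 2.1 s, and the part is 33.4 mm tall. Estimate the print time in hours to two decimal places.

14.34 hours

Extrusion cross-section = 0.19 × 0.45, so 0.0855 mm².
Path length: 149000 mm³ / 0.0855 mm² → 1742690.1 mm.
Time extruding: 1742690.1 / 34 → 51255.6 s.
Layers = ⌈33.4/0.19⌉ = 176.
Layer-change overhead: 176 × 2.1 → 369.6 s.
Total = 51255.6 + 369.6 = 51625.2 s = 14.34 hours.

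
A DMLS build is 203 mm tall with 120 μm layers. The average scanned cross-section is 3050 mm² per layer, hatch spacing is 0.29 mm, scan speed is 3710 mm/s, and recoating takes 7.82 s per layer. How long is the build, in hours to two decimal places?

Number of layers: 203 / 0.12 → 1692 (rounded up).
Hatch length per layer: 3050 / 0.29 → 10517.2 mm.
Per-layer scan time: 10517.2 / 3710 → 2.8348 s.
Layer cycle = 2.8348 + 7.82 = 10.6548 s.
Total: 1692 × 10.6548 s = 18027.9216 s → 5.01 hours.

5.01 hours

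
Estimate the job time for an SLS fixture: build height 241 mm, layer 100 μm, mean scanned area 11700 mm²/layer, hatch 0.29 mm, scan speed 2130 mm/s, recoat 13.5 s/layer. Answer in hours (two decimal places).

Number of layers: 241 / 0.1 → 2410 (rounded up).
Hatch length per layer = 11700 / 0.29, so 40344.8 mm.
Scan time per layer: 40344.8 / 2130 → 18.9412 s.
Per-layer time = 18.9412 + 13.5, so 32.4412 s.
Build time = 2410 × 32.4412 = 78183.292 s = 21.72 hours.

21.72 hours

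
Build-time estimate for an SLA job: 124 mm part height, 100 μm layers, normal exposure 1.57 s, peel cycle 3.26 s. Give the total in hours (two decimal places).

1.66 hours

Layers = ⌈124/0.1⌉ = 1240.
Each layer takes = 1.57 + 3.26, so 4.83 s.
Build time: 1240 × 4.83 s = 5989.2 s, i.e. 1.66 hours.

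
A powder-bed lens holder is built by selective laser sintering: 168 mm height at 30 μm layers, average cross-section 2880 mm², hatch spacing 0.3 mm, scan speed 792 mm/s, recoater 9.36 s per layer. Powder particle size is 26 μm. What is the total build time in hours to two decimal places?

Number of layers: 168 / 0.03 → 5600 (rounded up).
Per-layer scan distance: 2880 / 0.3 → 9600 mm.
Scan time per layer = 9600 / 792 = 12.1212 s.
Time per layer = 12.1212 + 9.36, so 21.4812 s.
Build time = 5600 × 21.4812 = 120294.72 s = 33.42 hours.

33.42 hours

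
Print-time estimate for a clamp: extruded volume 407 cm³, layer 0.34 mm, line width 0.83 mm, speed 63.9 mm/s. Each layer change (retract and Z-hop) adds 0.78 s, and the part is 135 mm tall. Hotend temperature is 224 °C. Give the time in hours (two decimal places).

Bead cross-section = 0.34 × 0.83 = 0.2822 mm².
Total extruded path = 407000/0.2822 = 1442239.5 mm.
Print-move time = 1442239.5 / 63.9, so 22570.3 s.
Layer count = ceil(135 / 0.34) = 398.
Layer-change overhead: 398 × 0.78 → 310.44 s.
Altogether 22570.3 + 310.44 = 22880.74 s, i.e. 6.36 hours.

6.36 hours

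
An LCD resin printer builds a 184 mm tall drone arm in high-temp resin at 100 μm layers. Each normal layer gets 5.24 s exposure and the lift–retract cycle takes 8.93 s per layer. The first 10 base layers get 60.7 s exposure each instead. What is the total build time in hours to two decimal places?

Layers = ⌈184/0.1⌉ = 1840.
Base layers = 10 × (60.7 + 8.93) = 696.3 s.
Regular layers = 1830 × (5.24 + 8.93), so 25931.1 s.
Sum: 696.3 + 25931.1 = 26627.4 s → 7.40 hours.

7.40 hours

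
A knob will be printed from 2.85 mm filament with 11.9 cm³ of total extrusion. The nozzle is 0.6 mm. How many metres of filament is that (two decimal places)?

Filament cross-section = π × (2.85/2)² = 6.3794 mm².
L = 11900 mm³ / 6.3794 mm² = 1865.38 mm, i.e. 1.87 m.

1.87 m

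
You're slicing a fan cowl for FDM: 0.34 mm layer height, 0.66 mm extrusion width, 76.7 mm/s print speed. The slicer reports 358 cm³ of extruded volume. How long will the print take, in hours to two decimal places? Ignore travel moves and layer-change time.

Extrusion cross-section: 0.34 × 0.66 → 0.2244 mm².
Toolpath length = 358 cm³ / 0.2244 mm² = 358000 / 0.2244 = 1595365.4 mm.
Print-move time = 1595365.4 / 76.7 = 20800.1 s.
Converting: 20800.1 s = 5.78 hours.

5.78 hours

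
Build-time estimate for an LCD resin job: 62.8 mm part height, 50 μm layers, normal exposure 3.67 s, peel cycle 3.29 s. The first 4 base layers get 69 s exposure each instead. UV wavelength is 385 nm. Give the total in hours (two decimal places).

2.50 hours

Layers = ⌈62.8/0.05⌉ = 1256.
Bottom layers: 4 × (69 + 3.29) → 289.16 s.
Remaining layers: 1252 × (3.67 + 3.29) → 8713.92 s.
Total = 289.16 + 8713.92 = 9003.08 s = 2.50 hours.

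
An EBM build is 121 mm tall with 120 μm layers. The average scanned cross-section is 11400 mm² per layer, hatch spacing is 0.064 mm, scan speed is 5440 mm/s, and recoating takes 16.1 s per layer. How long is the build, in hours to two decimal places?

13.69 hours

Layer count = ceil(121 / 0.12) = 1009.
Per-layer scan distance = 11400 / 0.064, so 178125 mm.
Per-layer scan time = 178125 / 5440 = 32.7436 s.
Time per layer = 32.7436 + 16.1, so 48.8436 s.
Build time = 1009 × 48.8436 = 49283.1924 s = 13.69 hours.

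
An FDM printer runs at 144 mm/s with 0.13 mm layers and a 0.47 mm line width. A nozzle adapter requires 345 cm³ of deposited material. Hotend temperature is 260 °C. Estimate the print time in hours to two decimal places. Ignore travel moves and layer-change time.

Extrusion cross-section = 0.13 × 0.47 = 0.0611 mm².
Toolpath length = 345 cm³ / 0.0611 mm² = 345000 / 0.0611 = 5646481.2 mm.
Time extruding = 5646481.2 / 144, so 39211.7 s.
In the requested units: 39211.7 s = 10.89 hours.

10.89 hours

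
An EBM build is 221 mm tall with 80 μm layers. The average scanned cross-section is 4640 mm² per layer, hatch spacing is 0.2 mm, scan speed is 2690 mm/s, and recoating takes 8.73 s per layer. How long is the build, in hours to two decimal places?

13.32 hours

Layer count = ceil(221 / 0.08) = 2763.
Scan path per layer: 4640 / 0.2 → 23200 mm.
Per-layer scan time: 23200 / 2690 → 8.6245 s.
Per-layer time: 8.6245 + 8.73 → 17.3545 s.
Total: 2763 × 17.3545 s = 47950.4835 s → 13.32 hours.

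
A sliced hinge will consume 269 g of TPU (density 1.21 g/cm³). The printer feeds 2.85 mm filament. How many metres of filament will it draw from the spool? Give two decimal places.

Volume = 269 g / 1.21 g·cm⁻³ = 222.314 cm³ = 222314 mm³.
Filament cross-section = π × (2.85/2)² = 6.3794 mm².
Length = 222314 / 6.3794 = 34848.73 mm = 34.85 m.

34.85 m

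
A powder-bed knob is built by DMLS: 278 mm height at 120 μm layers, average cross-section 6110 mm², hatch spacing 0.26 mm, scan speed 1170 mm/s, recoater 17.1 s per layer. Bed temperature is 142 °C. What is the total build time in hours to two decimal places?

Layers = ⌈278/0.12⌉ = 2317.
Hatch length per layer: 6110 / 0.26 → 23500 mm.
Scan time per layer = 23500 / 1170 = 20.0855 s.
Time per layer: 20.0855 + 17.1 → 37.1855 s.
Total: 2317 × 37.1855 s = 86158.8035 s → 23.93 hours.

23.93 hours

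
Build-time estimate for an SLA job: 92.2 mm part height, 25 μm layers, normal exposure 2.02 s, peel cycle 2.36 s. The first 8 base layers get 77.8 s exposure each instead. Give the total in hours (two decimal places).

4.66 hours

Layers = ⌈92.2/0.025⌉ = 3688.
Bottom layers = 8 × (77.8 + 2.36) = 641.28 s.
Regular layers = 3680 × (2.02 + 2.36), so 16118.4 s.
Total = 641.28 + 16118.4 = 16759.68 s = 4.66 hours.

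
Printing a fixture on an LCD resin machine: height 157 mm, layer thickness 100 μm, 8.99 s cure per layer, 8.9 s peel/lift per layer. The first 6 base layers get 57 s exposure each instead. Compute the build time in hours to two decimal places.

7.88 hours

Layers = ⌈157/0.1⌉ = 1570.
Base layers: 6 × (57 + 8.9) → 395.4 s.
Remaining layers: 1564 × (8.99 + 8.9) → 27979.96 s.
Total = 395.4 + 27979.96 = 28375.36 s = 7.88 hours.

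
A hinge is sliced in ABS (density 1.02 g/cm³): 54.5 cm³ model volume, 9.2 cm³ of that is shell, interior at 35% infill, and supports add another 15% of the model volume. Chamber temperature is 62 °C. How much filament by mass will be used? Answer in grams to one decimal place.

Volume inside the shell = 54.5 − 9.2, so 45.3 cm³.
Infill volume = 0.35 × 45.3 = 15.855 cm³.
Support = 0.15 × 54.5, so 8.175 cm³.
Total extruded = 9.2 + 15.855 + 8.175 = 33.23 cm³.
Mass: 33.23 × 1.02 → 33.8946 g.

33.9 g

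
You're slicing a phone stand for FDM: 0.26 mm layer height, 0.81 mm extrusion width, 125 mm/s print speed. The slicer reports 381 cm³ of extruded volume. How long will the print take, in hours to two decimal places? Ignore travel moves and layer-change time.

Extrusion cross-section = 0.26 × 0.81, so 0.2106 mm².
Toolpath length = 381 cm³ / 0.2106 mm² = 381000 / 0.2106 = 1809116.8 mm.
Extrusion time = 1809116.8 / 125 = 14472.9 s.
That's 14472.9 s → 4.02 hours.

4.02 hours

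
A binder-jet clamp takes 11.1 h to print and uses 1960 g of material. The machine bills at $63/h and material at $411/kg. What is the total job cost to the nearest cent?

$1504.86

Machine cost = 63 × 11.1 = $699.30.
Feedstock cost: 411 × 1960/1000 → $805.56.
Total = 699.30 + 805.56 = $1504.86.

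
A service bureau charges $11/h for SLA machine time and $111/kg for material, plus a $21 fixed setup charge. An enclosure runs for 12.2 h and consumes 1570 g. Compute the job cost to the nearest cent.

Time charge = 11 × 12.2 = $134.20.
Material charge = 111 × 1570/1000 = $174.27.
Total = 134.20 + 174.27 + 21 = $329.47.

$329.47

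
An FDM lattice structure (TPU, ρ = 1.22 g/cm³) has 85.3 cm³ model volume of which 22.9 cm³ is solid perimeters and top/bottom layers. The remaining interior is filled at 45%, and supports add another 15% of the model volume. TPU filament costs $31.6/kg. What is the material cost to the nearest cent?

$2.46

Interior volume = 85.3 − 22.9, so 62.4 cm³.
Infill volume = 0.45 × 62.4 = 28.08 cm³.
Support = 0.15 × 85.3, so 12.795 cm³.
Total extruded = 22.9 + 28.08 + 12.795 = 63.775 cm³.
Mass = 63.775 × 1.22 = 77.8055 g.
Cost = 77.8055 g / 1000 × $31.6/kg = $2.46.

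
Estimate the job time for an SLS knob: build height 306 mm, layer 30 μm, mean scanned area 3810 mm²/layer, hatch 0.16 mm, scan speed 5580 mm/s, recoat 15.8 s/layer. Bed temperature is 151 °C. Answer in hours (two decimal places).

Layer count = ceil(306 / 0.03) = 10200.
Hatch length per layer = 3810 / 0.16, so 23812.5 mm.
Laser time per layer = 23812.5 / 5580 = 4.2675 s.
Per-layer time: 4.2675 + 15.8 → 20.0675 s.
10200 layers × 20.0675 s/layer = 204688.5 s, i.e. 56.86 hours.

56.86 hours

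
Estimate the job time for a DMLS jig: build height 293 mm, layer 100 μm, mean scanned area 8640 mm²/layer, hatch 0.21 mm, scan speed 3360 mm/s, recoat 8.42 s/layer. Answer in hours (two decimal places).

16.82 hours

Layers = ⌈293/0.1⌉ = 2930.
Hatch length per layer = 8640 / 0.21 = 41142.9 mm.
Laser time per layer = 41142.9 / 3360 = 12.2449 s.
Time per layer = 12.2449 + 8.42, so 20.6649 s.
Build time = 2930 × 20.6649 = 60548.157 s = 16.82 hours.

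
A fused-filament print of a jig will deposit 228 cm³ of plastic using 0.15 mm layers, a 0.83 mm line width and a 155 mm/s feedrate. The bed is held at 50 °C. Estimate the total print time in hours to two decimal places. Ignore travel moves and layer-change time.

3.28 hours

Extrusion cross-section = 0.15 × 0.83, so 0.1245 mm².
Path length: 228000 mm³ / 0.1245 mm² → 1831325.3 mm.
Extrusion time: 1831325.3 / 155 → 11815 s.
Converting: 11815 s = 3.28 hours.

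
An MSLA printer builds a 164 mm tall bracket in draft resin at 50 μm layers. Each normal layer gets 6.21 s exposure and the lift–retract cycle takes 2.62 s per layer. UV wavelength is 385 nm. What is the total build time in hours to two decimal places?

8.05 hours

Layers = ⌈164/0.05⌉ = 3280.
Per-layer time = 6.21 + 2.62, so 8.83 s.
Total = 3280 × 8.83 = 28962.4 s = 8.05 hours.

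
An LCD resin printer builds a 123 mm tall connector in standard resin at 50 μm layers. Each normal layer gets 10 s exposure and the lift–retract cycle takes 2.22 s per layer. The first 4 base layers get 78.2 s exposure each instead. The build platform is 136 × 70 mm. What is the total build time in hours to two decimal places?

Layer count = ceil(123 / 0.05) = 2460.
Burn-in layers = 4 × (78.2 + 2.22), so 321.68 s.
Normal layers = 2456 × (10 + 2.22) = 30012.32 s.
Total = 321.68 + 30012.32 = 30334 s = 8.43 hours.

8.43 hours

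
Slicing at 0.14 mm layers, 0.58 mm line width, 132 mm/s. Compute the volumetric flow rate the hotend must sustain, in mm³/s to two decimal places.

10.72

Extrusion cross-section: 0.14 × 0.58 → 0.0812 mm².
Volumetric flow = 132 × 0.0812 = 10.72 mm³/s.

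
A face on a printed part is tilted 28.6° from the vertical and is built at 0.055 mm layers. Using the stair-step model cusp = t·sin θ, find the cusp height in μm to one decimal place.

26.3 μm

Cusp = layer height × sin(28.6°) = 0.055 × 0.4787 = 0.026329 mm = 26.3 μm.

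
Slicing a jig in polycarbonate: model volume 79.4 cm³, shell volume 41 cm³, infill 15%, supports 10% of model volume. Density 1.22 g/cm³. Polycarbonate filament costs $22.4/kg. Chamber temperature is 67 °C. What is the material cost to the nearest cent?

Interior volume: 79.4 − 41 → 38.4 cm³.
Infill deposited = 0.15 × 38.4 = 5.76 cm³.
Support = 0.10 × 79.4 = 7.94 cm³.
Total extruded = 41 + 5.76 + 7.94, so 54.7 cm³.
Mass = 54.7 × 1.22, so 66.734 g.
Cost = 66.734 g / 1000 × $22.4/kg = $1.49.

$1.49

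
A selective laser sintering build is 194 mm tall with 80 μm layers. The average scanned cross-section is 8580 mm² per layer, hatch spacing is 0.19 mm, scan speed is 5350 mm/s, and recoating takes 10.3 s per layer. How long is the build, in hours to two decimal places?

12.62 hours

Layer count = ceil(194 / 0.08) = 2425.
Hatch length per layer = 8580 / 0.19 = 45157.9 mm.
Scan time per layer = 45157.9 / 5350, so 8.4407 s.
Per-layer time: 8.4407 + 10.3 → 18.7407 s.
2425 layers × 18.7407 s/layer = 45446.1975 s, i.e. 12.62 hours.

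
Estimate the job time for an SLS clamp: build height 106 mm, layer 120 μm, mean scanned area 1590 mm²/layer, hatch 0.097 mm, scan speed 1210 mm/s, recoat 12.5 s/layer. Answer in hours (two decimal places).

6.40 hours

Number of layers: 106 / 0.12 → 884 (rounded up).
Scan path per layer = 1590 / 0.097 = 16391.8 mm.
Per-layer scan time = 16391.8 / 1210 = 13.5469 s.
Per-layer time: 13.5469 + 12.5 → 26.0469 s.
Total: 884 × 26.0469 s = 23025.4596 s → 6.40 hours.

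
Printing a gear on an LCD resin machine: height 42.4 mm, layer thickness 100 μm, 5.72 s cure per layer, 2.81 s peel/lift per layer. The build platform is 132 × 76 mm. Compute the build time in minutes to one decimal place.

60.3 minutes

Layer count = ceil(42.4 / 0.1) = 424.
Cycle time = 5.72 + 2.81 = 8.53 s.
Total = 424 × 8.53 = 3616.72 s = 60.3 minutes.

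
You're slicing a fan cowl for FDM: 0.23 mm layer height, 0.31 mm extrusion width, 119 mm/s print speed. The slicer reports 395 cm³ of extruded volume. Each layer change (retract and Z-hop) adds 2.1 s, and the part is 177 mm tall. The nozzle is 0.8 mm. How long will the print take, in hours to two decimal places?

13.38 hours

Line area: 0.23 × 0.31 → 0.0713 mm².
Total extruded path = 395000/0.0713 = 5539971.9 mm.
Extrusion time = 5539971.9 / 119 = 46554.4 s.
Layers = ⌈177/0.23⌉ = 770.
Z-hop total: 770 × 2.1 → 1617 s.
Altogether 46554.4 + 1617 = 48171.4 s, i.e. 13.38 hours.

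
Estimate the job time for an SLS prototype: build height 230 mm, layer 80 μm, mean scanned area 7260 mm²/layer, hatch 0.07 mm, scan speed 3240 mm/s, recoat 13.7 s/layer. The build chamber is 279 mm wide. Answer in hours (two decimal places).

Layer count = ceil(230 / 0.08) = 2875.
Hatch length per layer = 7260 / 0.07, so 103714.3 mm.
Laser time per layer: 103714.3 / 3240 → 32.0106 s.
Per-layer time: 32.0106 + 13.7 → 45.7106 s.
Build time = 2875 × 45.7106 = 131417.975 s = 36.50 hours.

36.50 hours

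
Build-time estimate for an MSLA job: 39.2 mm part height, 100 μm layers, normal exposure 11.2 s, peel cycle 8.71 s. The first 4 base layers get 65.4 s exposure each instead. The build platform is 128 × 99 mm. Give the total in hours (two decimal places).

2.23 hours

Layer count = ceil(39.2 / 0.1) = 392.
Burn-in layers = 4 × (65.4 + 8.71), so 296.44 s.
Regular layers = 388 × (11.2 + 8.71), so 7725.08 s.
Sum: 296.44 + 7725.08 = 8021.52 s → 2.23 hours.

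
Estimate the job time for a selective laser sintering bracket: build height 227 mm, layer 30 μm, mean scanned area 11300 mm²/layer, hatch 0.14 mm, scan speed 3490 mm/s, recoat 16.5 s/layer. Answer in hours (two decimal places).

Layer count = ceil(227 / 0.03) = 7567.
Hatch length per layer = 11300 / 0.14, so 80714.3 mm.
Laser time per layer = 80714.3 / 3490, so 23.1273 s.
Layer cycle: 23.1273 + 16.5 → 39.6273 s.
7567 layers × 39.6273 s/layer = 299859.7791 s, i.e. 83.29 hours.

83.29 hours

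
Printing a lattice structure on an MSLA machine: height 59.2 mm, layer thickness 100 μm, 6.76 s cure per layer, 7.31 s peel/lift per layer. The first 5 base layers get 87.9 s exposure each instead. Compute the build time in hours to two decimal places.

2.43 hours

Layers = ⌈59.2/0.1⌉ = 592.
Bottom layers = 5 × (87.9 + 7.31), so 476.05 s.
Regular layers = 587 × (6.76 + 7.31), so 8259.09 s.
Total = 476.05 + 8259.09 = 8735.14 s = 2.43 hours.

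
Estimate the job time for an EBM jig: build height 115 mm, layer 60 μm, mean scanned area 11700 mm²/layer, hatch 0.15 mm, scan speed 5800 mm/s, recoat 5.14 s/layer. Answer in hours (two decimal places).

Layers = ⌈115/0.06⌉ = 1917.
Hatch length per layer = 11700 / 0.15, so 78000 mm.
Beam time per layer = 78000 / 5800 = 13.4483 s.
Layer cycle: 13.4483 + 5.14 → 18.5883 s.
Total: 1917 × 18.5883 s = 35633.7711 s → 9.90 hours.

9.90 hours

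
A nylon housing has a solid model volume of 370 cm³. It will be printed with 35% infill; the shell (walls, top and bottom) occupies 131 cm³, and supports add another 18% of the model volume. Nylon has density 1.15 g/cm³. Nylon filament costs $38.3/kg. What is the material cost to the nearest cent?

Interior volume: 370 − 131 → 239 cm³.
Deposited infill = 0.35 × 239 = 83.65 cm³.
Support: 0.18 × 370 → 66.6 cm³.
Total extruded: 131 + 83.65 + 66.6 → 281.25 cm³.
Mass = 281.25 × 1.15 = 323.4375 g.
At $38.3/kg: 323.4375/1000 × 38.3 = $12.39.

$12.39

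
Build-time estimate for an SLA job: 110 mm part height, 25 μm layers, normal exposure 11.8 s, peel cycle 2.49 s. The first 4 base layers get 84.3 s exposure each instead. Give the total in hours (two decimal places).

Layers = ⌈110/0.025⌉ = 4400.
Base layers = 4 × (84.3 + 2.49), so 347.16 s.
Normal layers = 4396 × (11.8 + 2.49) = 62818.84 s.
Total = 347.16 + 62818.84 = 63166 s = 17.55 hours.

17.55 hours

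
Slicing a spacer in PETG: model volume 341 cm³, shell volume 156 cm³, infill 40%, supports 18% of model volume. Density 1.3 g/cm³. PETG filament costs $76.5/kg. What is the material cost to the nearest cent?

Volume inside the shell: 341 − 156 → 185 cm³.
Infill volume = 0.40 × 185, so 74 cm³.
Support = 0.18 × 341 = 61.38 cm³.
Total extruded = 156 + 74 + 61.38, so 291.38 cm³.
Mass = 291.38 × 1.3 = 378.794 g.
At $76.5/kg: 378.794/1000 × 76.5 = $28.98.

$28.98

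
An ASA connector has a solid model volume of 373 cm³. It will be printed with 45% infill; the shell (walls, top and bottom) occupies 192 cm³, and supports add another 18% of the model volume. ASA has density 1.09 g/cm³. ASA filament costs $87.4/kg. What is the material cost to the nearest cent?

Volume inside the shell = 373 − 192 = 181 cm³.
Deposited infill = 0.45 × 181, so 81.45 cm³.
Support = 0.18 × 373 = 67.14 cm³.
Total extruded: 192 + 81.45 + 67.14 → 340.59 cm³.
Mass = 340.59 × 1.09, so 371.2431 g.
Cost = 371.2431 g / 1000 × $87.4/kg = $32.45.

$32.45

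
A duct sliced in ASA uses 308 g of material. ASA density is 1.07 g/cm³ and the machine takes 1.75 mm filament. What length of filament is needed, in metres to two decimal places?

119.67 m

Extruded volume: 308/1.07 = 287.8505 cm³ (287850.5 mm³).
Cross-section of 1.75 mm filament: π·(1.75/2)² = 2.4053 mm².
Length = 287850.5 / 2.4053 = 119673.43 mm = 119.67 m.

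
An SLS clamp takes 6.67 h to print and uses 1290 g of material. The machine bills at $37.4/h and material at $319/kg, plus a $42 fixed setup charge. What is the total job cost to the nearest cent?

Machine-time cost = 37.4 × 6.67 = $249.458.
Material charge: 319 × 1290/1000 → $411.51.
Total = 249.458 + 411.51 + 42 = 702.968 ≈ $702.97.

$702.97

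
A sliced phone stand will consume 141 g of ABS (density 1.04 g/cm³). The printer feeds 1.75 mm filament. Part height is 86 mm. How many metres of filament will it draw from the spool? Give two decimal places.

56.37 m

Extruded volume: 141/1.04 = 135.5769 cm³ (135576.9 mm³).
Filament cross-section = π × (1.75/2)² = 2.4053 mm².
Length = 135576.9 / 2.4053 = 56365.9 mm = 56.37 m.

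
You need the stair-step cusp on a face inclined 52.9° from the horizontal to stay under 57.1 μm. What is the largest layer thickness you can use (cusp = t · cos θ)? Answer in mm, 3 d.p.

cos(52.9°) = 0.6032; t_max = 0.0571/0.6032 = 0.095 mm.

0.095 mm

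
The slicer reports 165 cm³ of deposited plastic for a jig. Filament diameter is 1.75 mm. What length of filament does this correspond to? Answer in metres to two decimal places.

Filament cross-section = π × (1.75/2)² = 2.4053 mm².
L = 165000 mm³ / 2.4053 mm² = 68598.51 mm, i.e. 68.60 m.

68.60 m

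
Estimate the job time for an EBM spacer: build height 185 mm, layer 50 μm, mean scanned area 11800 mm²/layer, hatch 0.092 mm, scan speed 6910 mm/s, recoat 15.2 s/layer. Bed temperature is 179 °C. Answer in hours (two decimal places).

Number of layers: 185 / 0.05 → 3700 (rounded up).
Hatch length per layer: 11800 / 0.092 → 128260.9 mm.
Per-layer scan time = 128260.9 / 6910, so 18.5616 s.
Time per layer = 18.5616 + 15.2 = 33.7616 s.
Build time = 3700 × 33.7616 = 124917.92 s = 34.70 hours.

34.70 hours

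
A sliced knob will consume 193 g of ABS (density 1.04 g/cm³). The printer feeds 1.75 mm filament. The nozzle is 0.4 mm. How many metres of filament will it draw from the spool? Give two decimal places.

77.15 m

Volume = 193 g / 1.04 g·cm⁻³ = 185.5769 cm³ = 185576.9 mm³.
Filament cross-section = π × (1.75/2)² = 2.4053 mm².
Length = 185576.9 / 2.4053 = 77153.33 mm = 77.15 m.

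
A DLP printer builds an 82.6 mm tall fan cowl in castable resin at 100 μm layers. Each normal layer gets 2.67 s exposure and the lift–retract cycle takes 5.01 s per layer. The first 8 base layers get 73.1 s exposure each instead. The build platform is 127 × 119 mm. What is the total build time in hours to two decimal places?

Layers = ⌈82.6/0.1⌉ = 826.
Burn-in layers = 8 × (73.1 + 5.01), so 624.88 s.
Normal layers = 818 × (2.67 + 5.01), so 6282.24 s.
Sum: 624.88 + 6282.24 = 6907.12 s → 1.92 hours.

1.92 hours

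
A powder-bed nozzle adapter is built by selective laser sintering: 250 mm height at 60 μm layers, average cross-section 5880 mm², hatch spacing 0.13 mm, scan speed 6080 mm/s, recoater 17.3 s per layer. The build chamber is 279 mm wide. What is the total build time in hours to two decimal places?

28.64 hours

Layer count = ceil(250 / 0.06) = 4167.
Hatch length per layer = 5880 / 0.13, so 45230.8 mm.
Per-layer scan time = 45230.8 / 6080 = 7.4393 s.
Per-layer time: 7.4393 + 17.3 → 24.7393 s.
Total: 4167 × 24.7393 s = 103088.6631 s → 28.64 hours.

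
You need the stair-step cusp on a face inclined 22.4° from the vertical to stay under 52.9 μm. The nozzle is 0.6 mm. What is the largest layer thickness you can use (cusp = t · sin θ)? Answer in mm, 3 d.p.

Layer height = cusp / sin(22.4°) = 0.0529 / 0.3811 = 0.139 mm.

0.139 mm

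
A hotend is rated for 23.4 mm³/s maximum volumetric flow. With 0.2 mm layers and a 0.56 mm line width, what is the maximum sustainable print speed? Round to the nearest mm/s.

Bead cross-section: 0.2 × 0.56 → 0.112 mm².
v_max = Q/A = 23.4/0.112 = 208.93 mm/s → 209 mm/s.

209 mm/s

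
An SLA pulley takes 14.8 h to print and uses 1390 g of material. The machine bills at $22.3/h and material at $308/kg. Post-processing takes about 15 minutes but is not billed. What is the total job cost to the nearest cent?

$758.16

Machine-time cost = 22.3 × 14.8, so $330.04.
Material cost = 308 × 1390/1000, so $428.12.
Job cost: 330.04 + 428.12 = $758.16.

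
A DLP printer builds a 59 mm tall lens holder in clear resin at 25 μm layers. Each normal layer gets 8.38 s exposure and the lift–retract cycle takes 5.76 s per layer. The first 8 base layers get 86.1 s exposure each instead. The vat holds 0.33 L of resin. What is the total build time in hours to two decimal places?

Number of layers: 59 / 0.025 → 2360 (rounded up).
Burn-in layers = 8 × (86.1 + 5.76), so 734.88 s.
Remaining layers = 2352 × (8.38 + 5.76), so 33257.28 s.
Sum: 734.88 + 33257.28 = 33992.16 s → 9.44 hours.

9.44 hours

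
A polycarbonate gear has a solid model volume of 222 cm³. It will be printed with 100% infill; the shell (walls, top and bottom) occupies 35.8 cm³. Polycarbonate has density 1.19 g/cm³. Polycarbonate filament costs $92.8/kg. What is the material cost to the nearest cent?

Interior volume = 222 − 35.8, so 186.2 cm³.
Deposited infill = 1.00 × 186.2 = 186.2 cm³.
Total printed volume = 35.8 + 186.2 = 222 cm³.
Mass: 222 × 1.19 → 264.18 g.
At $92.8/kg: 264.18/1000 × 92.8 = $24.52.

$24.52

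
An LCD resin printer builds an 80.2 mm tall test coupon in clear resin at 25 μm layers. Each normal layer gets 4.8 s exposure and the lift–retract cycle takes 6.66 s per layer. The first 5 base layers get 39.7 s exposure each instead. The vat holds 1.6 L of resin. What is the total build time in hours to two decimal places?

Layer count = ceil(80.2 / 0.025) = 3208.
Burn-in layers = 5 × (39.7 + 6.66), so 231.8 s.
Remaining layers: 3203 × (4.8 + 6.66) → 36706.38 s.
Total = 231.8 + 36706.38 = 36938.18 s = 10.26 hours.

10.26 hours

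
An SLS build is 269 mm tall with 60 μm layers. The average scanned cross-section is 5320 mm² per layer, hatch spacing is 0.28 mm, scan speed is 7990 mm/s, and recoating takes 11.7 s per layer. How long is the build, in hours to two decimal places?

Number of layers: 269 / 0.06 → 4484 (rounded up).
Scan path per layer: 5320 / 0.28 → 19000 mm.
Per-layer scan time = 19000 / 7990, so 2.378 s.
Layer cycle: 2.378 + 11.7 → 14.078 s.
4484 layers × 14.078 s/layer = 63125.752 s, i.e. 17.53 hours.

17.53 hours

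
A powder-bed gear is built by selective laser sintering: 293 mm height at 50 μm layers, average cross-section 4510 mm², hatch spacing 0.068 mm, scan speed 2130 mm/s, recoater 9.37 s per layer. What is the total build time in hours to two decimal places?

Layers = ⌈293/0.05⌉ = 5860.
Per-layer scan distance = 4510 / 0.068, so 66323.5 mm.
Scan time per layer = 66323.5 / 2130, so 31.1378 s.
Per-layer time = 31.1378 + 9.37, so 40.5078 s.
Build time = 5860 × 40.5078 = 237375.708 s = 65.94 hours.

65.94 hours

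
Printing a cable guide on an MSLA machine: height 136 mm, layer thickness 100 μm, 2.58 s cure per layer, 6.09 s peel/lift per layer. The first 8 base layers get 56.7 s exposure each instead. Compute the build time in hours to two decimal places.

3.40 hours

Layers = ⌈136/0.1⌉ = 1360.
Bottom layers = 8 × (56.7 + 6.09) = 502.32 s.
Normal layers = 1352 × (2.58 + 6.09) = 11721.84 s.
Sum: 502.32 + 11721.84 = 12224.16 s → 3.40 hours.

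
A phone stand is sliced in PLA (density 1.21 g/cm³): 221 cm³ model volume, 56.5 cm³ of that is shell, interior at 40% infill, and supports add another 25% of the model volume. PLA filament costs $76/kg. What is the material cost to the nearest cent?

Interior volume = 221 − 56.5 = 164.5 cm³.
Deposited infill: 0.40 × 164.5 → 65.8 cm³.
Support = 0.25 × 221, so 55.25 cm³.
Total extruded = 56.5 + 65.8 + 55.25 = 177.55 cm³.
Mass = 177.55 × 1.21 = 214.8355 g.
At $76/kg: 214.8355/1000 × 76 = $16.33.

$16.33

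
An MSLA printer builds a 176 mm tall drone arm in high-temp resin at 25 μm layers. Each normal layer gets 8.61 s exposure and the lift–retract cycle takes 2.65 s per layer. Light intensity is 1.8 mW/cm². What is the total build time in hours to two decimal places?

Layer count = ceil(176 / 0.025) = 7040.
Cycle time: 8.61 + 2.65 → 11.26 s.
Total = 7040 × 11.26 = 79270.4 s = 22.02 hours.

22.02 hours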